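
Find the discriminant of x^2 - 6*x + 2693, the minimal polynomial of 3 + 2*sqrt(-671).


The element 3 + 2*sqrt(-671) has minimal polynomial:
x^2 - 6*x + 2693
Discriminant = (-6)^2 - 4*(2693)
= 36 - 10772
= -10736

-10736


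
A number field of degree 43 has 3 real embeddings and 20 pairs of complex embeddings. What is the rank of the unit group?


By Dirichlet's unit theorem:
rank = r1 + r2 - 1
= 3 + 20 - 1
= 22

22


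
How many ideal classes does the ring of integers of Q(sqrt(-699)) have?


K = Q(sqrt(-699)). d mod 4 = 1, so D = disc(K) = d = -699
h(K) equals the number of primitive reduced positive-definite forms (a, b, c) = a*x^2 + b*x*y + c*y^2 with b^2 - 4ac = D,
where reduced means |b| <= a <= c, with b >= 0 whenever |b| = a or a = c, and primitive means gcd(a, b, c) = 1.
Reduced forces 3a^2 <= |D| = 699, so 1 <= a <= 15; b must have the parity of D, and c = (b^2 - D)/(4a) must be an integer >= a.
Enumerate a = 1..15, b in [-a, a]:
  a=1: (1, 1, 175)  [1]
  a=2: none
  a=3: (3, 3, 59)  [1]
  a=4: none
  a=5: (5, -1, 35), (5, 1, 35)  [2]
  a=6: none
  a=7: (7, -1, 25), (7, 1, 25)  [2]
  a=8..10: none
  a=11: (11, -7, 17), (11, 7, 17)  [2]
  a=12: none
  a=13: (13, -9, 15), (13, 9, 15)  [2]
  a=14..15: none
Total reduced forms: 1 + 1 + 2 + 2 + 2 + 2 = 10
h = 10

10


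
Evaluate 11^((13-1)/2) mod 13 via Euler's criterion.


p = 13 is prime and the exponent is (p-1)/2 = 6, so by Euler's criterion 11^6 = (11/13) = +1 or -1 mod 13.
Compute by square-and-multiply:
  6 = 4 + 2 (binary 110)
  Repeated squaring mod 13: 11^1 = 11, 11^2 = 4, 11^4 = 3
  11^6 = 11^4 * 11^2 = 3 * 4 mod 13
    3 * 4 = 12 = 12 mod 13
  11^6 = 12 mod 13
Result 12 = p - 1 = -1 mod 13: 11 is a quadratic non-residue mod 13. As a residue in [0, p-1] the value is 12.
11^6 mod 13 = 12

12


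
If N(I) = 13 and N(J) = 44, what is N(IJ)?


N(IJ) = N(I) * N(J)
= 13 * 44
= 572

572


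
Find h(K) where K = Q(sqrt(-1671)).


K = Q(sqrt(-1671)). d mod 4 = 1, so D = disc(K) = d = -1671
h(K) equals the number of primitive reduced positive-definite forms (a, b, c) = a*x^2 + b*x*y + c*y^2 with b^2 - 4ac = D,
where reduced means |b| <= a <= c, with b >= 0 whenever |b| = a or a = c, and primitive means gcd(a, b, c) = 1.
Reduced forces 3a^2 <= |D| = 1671, so 1 <= a <= 23; b must have the parity of D, and c = (b^2 - D)/(4a) must be an integer >= a.
Enumerate a = 1..23, b in [-a, a]:
  a=1: (1, 1, 418)  [1]
  a=2: (2, -1, 209), (2, 1, 209)  [2]
  a=3: (3, 3, 140)  [1]
  a=4: (4, -3, 105), (4, 3, 105)  [2]
  a=5: (5, -3, 84), (5, 3, 84)  [2]
  a=6: (6, -3, 70), (6, 3, 70)  [2]
  a=7: (7, -3, 60), (7, 3, 60)  [2]
  a=8: (8, -5, 53), (8, 5, 53)  [2]
  a=9: none
  a=10: (10, -7, 43), (10, -3, 42), (10, 3, 42), (10, 7, 43)  [4]
  a=11: (11, -1, 38), (11, 1, 38)  [2]
  a=12: (12, -3, 35), (12, 3, 35)  [2]
  a=13: none
  a=14: (14, -11, 32), (14, -3, 30), (14, 3, 30), (14, 11, 32)  [4]
  a=15: (15, -3, 28), (15, 3, 28)  [2]
  a=16: (16, -11, 28), (16, 11, 28)  [2]
  a=17..18: none
  a=19: (19, -1, 22), (19, 1, 22)  [2]
  a=20: (20, -13, 23), (20, -3, 21), (20, 3, 21), (20, 13, 23)  [4]
  a=21: none
  a=22: (22, -21, 24), (22, 21, 24)  [2]
  a=23: none
Total reduced forms: 1 + 2 + 1 + 2 + 2 + 2 + 2 + 2 + 4 + 2 + 2 + 4 + 2 + 2 + 2 + 4 + 2 = 38
h = 38

38


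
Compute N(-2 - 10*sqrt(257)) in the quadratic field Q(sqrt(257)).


N(a + b*sqrt(d)) = a^2 - d*b^2
= (-2)^2 - (257)*(-10)^2
= 4 - 25700
= -25696

-25696


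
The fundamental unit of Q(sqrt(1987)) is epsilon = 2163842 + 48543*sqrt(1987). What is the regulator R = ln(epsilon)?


epsilon = 2163842 + 48543*sqrt(1987)
= 4.3277e+06
R = ln(4.3277e+06)
= 15.2805

15.2805


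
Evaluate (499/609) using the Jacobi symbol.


Compute (499/609) via quadratic reciprocity:
  reciprocity: (499/609) -> +(609/499)
  reduce: (110/499)
  pull out 2: (2/499) = -1  (since 499 mod 8 = 3)
  reciprocity: (55/499) -> -(499/55)
  reduce: (4/55)
  pull out 2: (2/55) = +1  (since 55 mod 8 = 7)
  pull out 2: (2/55) = +1  (since 55 mod 8 = 7)
  (1/55) = 1
Product of signs = 1

1


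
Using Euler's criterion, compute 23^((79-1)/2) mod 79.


p = 79 is prime and the exponent is (p-1)/2 = 39, so by Euler's criterion 23^39 = (23/79) = +1 or -1 mod 79.
Compute by square-and-multiply:
  39 = 32 + 4 + 2 + 1 (binary 100111)
  Repeated squaring mod 79: 23^1 = 23, 23^2 = 55, 23^4 = 23, 23^8 = 55, 23^16 = 23, 23^32 = 55
  23^39 = 23^32 * 23^4 * 23^2 * 23^1 = 55 * 23 * 55 * 23 mod 79
    55 * 23 = 1265 = 1 mod 79
    1 * 55 = 55 = 55 mod 79
    55 * 23 = 1265 = 1 mod 79
  23^39 = 1 mod 79
Result 1: 23 is a quadratic residue mod 79.
23^39 mod 79 = 1

1


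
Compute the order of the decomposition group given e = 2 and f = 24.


|D_P| = e * f
= 2 * 24
= 48

48


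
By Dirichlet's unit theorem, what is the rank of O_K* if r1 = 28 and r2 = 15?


By Dirichlet's unit theorem:
rank = r1 + r2 - 1
= 28 + 15 - 1
= 42

42


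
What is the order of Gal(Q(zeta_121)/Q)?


|Gal(Q(zeta_121)/Q)| = phi(121)
= 110

110


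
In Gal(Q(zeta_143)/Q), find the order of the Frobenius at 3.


The Frobenius at p in Gal(Q(zeta_n)/Q) = (Z/nZ)* is the class of p, so its order is ord_143(3), the smallest k >= 1 with 3^k = 1 mod 143.
n = 143 = 11 * 13, phi(143) = 120; the order divides phi(n).
Divisors of 120: 1, 2, 3, 4, 5, 6, 8, 10, 12, 15, 20, 24, 30, 40, 60, 120
Repeated squaring mod 143: 3^1 = 3, 3^2 = 9, 3^4 = 81, 3^8 = 126, 3^16 = 3, 3^32 = 9, 3^64 = 81
Test divisors in increasing order:
  k=1: 3^1 = 3 mod 143
  k=2: 3^2 = 9 mod 143
  k=3: 3^3 = 9 * 3 = 27 mod 143
  k=4: 3^4 = 81 mod 143
  k=5: 3^5 = 81 * 3 = 100 mod 143
  k=6: 3^6 = 81 * 9 = 14 mod 143
  k=8: 3^8 = 126 mod 143
  k=10: 3^10 = 126 * 9 = 133 mod 143
  k=12: 3^12 = 126 * 81 = 53 mod 143
  k=15: 3^15 = 126 * 81 * 9 * 3 = 1 mod 143  <- first divisor giving 1
Order = 15

15


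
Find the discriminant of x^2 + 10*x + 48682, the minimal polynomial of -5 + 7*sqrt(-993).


The element -5 + 7*sqrt(-993) has minimal polynomial:
x^2 + 10*x + 48682
Discriminant = (10)^2 - 4*(48682)
= 100 - 194728
= -194628

-194628


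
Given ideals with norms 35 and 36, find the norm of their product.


N(IJ) = N(I) * N(J)
= 35 * 36
= 1260

1260


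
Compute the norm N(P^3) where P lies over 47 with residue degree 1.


N(P^a) = p^(a*f)
= 47^(3*1)
= 47^3
= 103823

103823


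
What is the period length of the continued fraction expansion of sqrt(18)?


Run the CF algorithm for sqrt(18).
a_0 = floor(sqrt(18)) = 4; set m_0=0, q_0=1.
Recurrence: m' = q*a - m,  q' = (d - m'^2)/q,  a' = floor((a_0 + m')/q').
  step 1: m=4, q=2, a=4
  step 2: m=4, q=1, a=8
a_2 = 2*a_0 = 8, so the period closes here.
sqrt(18) = [4; 4, 8]
Period length = 2

2


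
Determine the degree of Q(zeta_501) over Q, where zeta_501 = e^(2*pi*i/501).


The degree equals Euler's totient phi(501).
501 = 3 * 167
phi(501) = 332

332


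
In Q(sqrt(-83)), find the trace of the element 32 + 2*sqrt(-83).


Tr(a + b*sqrt(d)) = (a + b*sqrt(d)) + (a - b*sqrt(d)) = 2a
= 2 * (32)
= 64

64


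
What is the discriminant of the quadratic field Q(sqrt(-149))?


For K = Q(sqrt(d)) with d squarefree: disc(K) = d if d = 1 mod 4, and disc(K) = 4d if d = 2 or 3 mod 4.
Here d = -149, and d mod 4 = 3.
d = 3 mod 4, not 1 (O_K = Z[sqrt(d)]), so disc(K) = 4d = 4 * (-149) = -596

-596


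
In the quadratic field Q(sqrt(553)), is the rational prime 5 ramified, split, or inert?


K = Q(sqrt(553)). Since d mod 4 = 1, disc(K) = 553.
Check p | disc: 553 mod 5 = 3.
p does not divide disc. Compute Legendre symbol (d/p):
3^((5-1)/2) mod 5 = -1
(d/p) = -1, so p is inert: (p) stays prime with e=1, f=2, g=1.
Therefore p is inert.

inert


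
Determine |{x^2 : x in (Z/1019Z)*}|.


For prime p, the number of non-zero quadratic residues is (p-1)/2.
= (1019-1)/2
= 509

509


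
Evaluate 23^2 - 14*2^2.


x^2 - d*y^2
= 23^2 - 14*2^2
= 529 - 56
= 473

473


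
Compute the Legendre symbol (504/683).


p = 683 is prime, so compute (504/683) with the reciprocity algorithm (Jacobi-symbol steps: pull out 2s via (2/n), flip via reciprocity, reduce):
  pull out 2: (2/683) = -1  (since 683 mod 8 = 3)
  pull out 2: (2/683) = -1  (since 683 mod 8 = 3)
  pull out 2: (2/683) = -1  (since 683 mod 8 = 3)
  reciprocity: (63/683) -> -(683/63)
  reduce: (53/63)
  reciprocity: (53/63) -> +(63/53)
  reduce: (10/53)
  pull out 2: (2/53) = -1  (since 53 mod 8 = 5)
  reciprocity: (5/53) -> +(53/5)
  reduce: (3/5)
  reciprocity: (3/5) -> +(5/3)
  reduce: (2/3)
  pull out 2: (2/3) = -1  (since 3 mod 8 = 3)
  (1/3) = 1
Product of signs = 1
(504/683) = 1

1


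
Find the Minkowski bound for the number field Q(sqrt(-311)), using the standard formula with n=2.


d = -311, d mod 4 = 1, so disc(K) = d = -311; |disc(K)| = 311
Imaginary quadratic field, so n = 2, s = r2 = 1, r1 = 0
M = (n!/n^n) * (4/pi)^s * sqrt(|disc(K)|) = (2!/2^2) * (4/pi)^1 * sqrt(311)
= 0.5 * 1.273240 * 17.635192
= 11.2269

11.2269


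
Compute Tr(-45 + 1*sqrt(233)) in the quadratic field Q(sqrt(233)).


Tr(a + b*sqrt(d)) = (a + b*sqrt(d)) + (a - b*sqrt(d)) = 2a
= 2 * (-45)
= -90

-90


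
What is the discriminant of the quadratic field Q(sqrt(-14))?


For K = Q(sqrt(d)) with d squarefree: disc(K) = d if d = 1 mod 4, and disc(K) = 4d if d = 2 or 3 mod 4.
Here d = -14, and d mod 4 = 2.
d = 2 mod 4, not 1 (O_K = Z[sqrt(d)]), so disc(K) = 4d = 4 * (-14) = -56

-56


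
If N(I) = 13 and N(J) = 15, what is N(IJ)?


N(IJ) = N(I) * N(J)
= 13 * 15
= 195

195


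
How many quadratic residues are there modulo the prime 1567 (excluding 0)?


For prime p, the number of non-zero quadratic residues is (p-1)/2.
= (1567-1)/2
= 783

783


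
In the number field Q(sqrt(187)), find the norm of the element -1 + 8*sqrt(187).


N(a + b*sqrt(d)) = a^2 - d*b^2
= (-1)^2 - (187)*(8)^2
= 1 - 11968
= -11967

-11967


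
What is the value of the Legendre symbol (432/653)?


p = 653 is prime, so compute (432/653) with the reciprocity algorithm (Jacobi-symbol steps: pull out 2s via (2/n), flip via reciprocity, reduce):
  pull out 2: (2/653) = -1  (since 653 mod 8 = 5)
  pull out 2: (2/653) = -1  (since 653 mod 8 = 5)
  pull out 2: (2/653) = -1  (since 653 mod 8 = 5)
  pull out 2: (2/653) = -1  (since 653 mod 8 = 5)
  reciprocity: (27/653) -> +(653/27)
  reduce: (5/27)
  reciprocity: (5/27) -> +(27/5)
  reduce: (2/5)
  pull out 2: (2/5) = -1  (since 5 mod 8 = 5)
  (1/5) = 1
Product of signs = -1
(432/653) = -1

-1


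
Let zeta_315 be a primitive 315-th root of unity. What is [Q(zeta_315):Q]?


The degree equals Euler's totient phi(315).
315 = 3^2 * 5 * 7
phi(315) = 144

144


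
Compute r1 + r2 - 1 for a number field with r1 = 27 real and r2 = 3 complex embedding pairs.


By Dirichlet's unit theorem:
rank = r1 + r2 - 1
= 27 + 3 - 1
= 29

29


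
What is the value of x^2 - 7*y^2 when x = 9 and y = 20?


x^2 - d*y^2
= 9^2 - 7*20^2
= 81 - 2800
= -2719

-2719


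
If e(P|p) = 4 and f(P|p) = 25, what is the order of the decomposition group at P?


|D_P| = e * f
= 4 * 25
= 100

100


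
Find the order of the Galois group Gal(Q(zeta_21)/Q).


|Gal(Q(zeta_21)/Q)| = phi(21)
= 12

12


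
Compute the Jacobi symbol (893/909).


Compute (893/909) via quadratic reciprocity:
  reciprocity: (893/909) -> +(909/893)
  reduce: (16/893)
  pull out 2: (2/893) = -1  (since 893 mod 8 = 5)
  pull out 2: (2/893) = -1  (since 893 mod 8 = 5)
  pull out 2: (2/893) = -1  (since 893 mod 8 = 5)
  pull out 2: (2/893) = -1  (since 893 mod 8 = 5)
  (1/893) = 1
Product of signs = 1

1


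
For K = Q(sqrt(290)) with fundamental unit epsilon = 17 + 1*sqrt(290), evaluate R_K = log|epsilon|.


epsilon = 17 + 1*sqrt(290)
= 34.0294
R = ln(34.0294)
= 3.5272

3.5272


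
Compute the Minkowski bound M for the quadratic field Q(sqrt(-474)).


d = -474, d mod 4 = 2, so disc(K) = 4d = -1896; |disc(K)| = 1896
Imaginary quadratic field, so n = 2, s = r2 = 1, r1 = 0
M = (n!/n^n) * (4/pi)^s * sqrt(|disc(K)|) = (2!/2^2) * (4/pi)^1 * sqrt(1896)
= 0.5 * 1.273240 * 43.543082
= 27.7204

27.7204


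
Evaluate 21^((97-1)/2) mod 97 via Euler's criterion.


p = 97 is prime and the exponent is (p-1)/2 = 48, so by Euler's criterion 21^48 = (21/97) = +1 or -1 mod 97.
Compute by square-and-multiply:
  48 = 32 + 16 (binary 110000)
  Repeated squaring mod 97: 21^1 = 21, 21^2 = 53, 21^4 = 93, 21^8 = 16, 21^16 = 62, 21^32 = 61
  21^48 = 21^32 * 21^16 = 61 * 62 mod 97
    61 * 62 = 3782 = 96 mod 97
  21^48 = 96 mod 97
Result 96 = p - 1 = -1 mod 97: 21 is a quadratic non-residue mod 97. As a residue in [0, p-1] the value is 96.
21^48 mod 97 = 96

96


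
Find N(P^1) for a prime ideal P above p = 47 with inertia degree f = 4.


N(P^a) = p^(a*f)
= 47^(1*4)
= 47^4
= 4879681

4879681


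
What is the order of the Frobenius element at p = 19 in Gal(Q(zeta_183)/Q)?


The Frobenius at p in Gal(Q(zeta_n)/Q) = (Z/nZ)* is the class of p, so its order is ord_183(19), the smallest k >= 1 with 19^k = 1 mod 183.
n = 183 = 3 * 61, phi(183) = 120; the order divides phi(n).
Divisors of 120: 1, 2, 3, 4, 5, 6, 8, 10, 12, 15, 20, 24, 30, 40, 60, 120
Repeated squaring mod 183: 19^1 = 19, 19^2 = 178, 19^4 = 25, 19^8 = 76, 19^16 = 103, 19^32 = 178, 19^64 = 25
Test divisors in increasing order:
  k=1: 19^1 = 19 mod 183
  k=2: 19^2 = 178 mod 183
  k=3: 19^3 = 178 * 19 = 88 mod 183
  k=4: 19^4 = 25 mod 183
  k=5: 19^5 = 25 * 19 = 109 mod 183
  k=6: 19^6 = 25 * 178 = 58 mod 183
  k=8: 19^8 = 76 mod 183
  k=10: 19^10 = 76 * 178 = 169 mod 183
  k=12: 19^12 = 76 * 25 = 70 mod 183
  k=15: 19^15 = 76 * 25 * 178 * 19 = 121 mod 183
  k=20: 19^20 = 103 * 25 = 13 mod 183
  k=24: 19^24 = 103 * 76 = 142 mod 183
  k=30: 19^30 = 103 * 76 * 25 * 178 = 1 mod 183  <- first divisor giving 1
Order = 30

30


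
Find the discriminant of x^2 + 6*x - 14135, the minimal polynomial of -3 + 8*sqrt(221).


The element -3 + 8*sqrt(221) has minimal polynomial:
x^2 + 6*x - 14135
Discriminant = (6)^2 - 4*(-14135)
= 36 + 56540
= 56576

56576


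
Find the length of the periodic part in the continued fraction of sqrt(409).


Run the CF algorithm for sqrt(409).
a_0 = floor(sqrt(409)) = 20; set m_0=0, q_0=1.
Recurrence: m' = q*a - m,  q' = (d - m'^2)/q,  a' = floor((a_0 + m')/q').
  step 1: m=20, q=9, a=4
  step 2: m=16, q=17, a=2
  step 3: m=18, q=5, a=7
  step 4: m=17, q=24, a=1
  step 5: m=7, q=15, a=1
  step 6: m=8, q=23, a=1
  step 7: m=15, q=8, a=4
  step 8: m=17, q=15, a=2
  step 9: m=13, q=16, a=2
  step 10: m=19, q=3, a=13
  step 11: m=20, q=3, a=13
  step 12: m=19, q=16, a=2
  step 13: m=13, q=15, a=2
  step 14: m=17, q=8, a=4
  step 15: m=15, q=23, a=1
  step 16: m=8, q=15, a=1
  step 17: m=7, q=24, a=1
  step 18: m=17, q=5, a=7
  step 19: m=18, q=17, a=2
  step 20: m=16, q=9, a=4
  step 21: m=20, q=1, a=40
a_21 = 2*a_0 = 40, so the period closes here.
sqrt(409) = [20; 4, 2, 7, 1, 1, 1, 4, 2, 2, 13, 13, 2, 2, 4, 1, 1, 1, 7, 2, 4, 40]
Period length = 21

21


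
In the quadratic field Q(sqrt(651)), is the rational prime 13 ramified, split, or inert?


K = Q(sqrt(651)). Since d mod 4 = 3, disc(K) = 2604.
Check p | disc: 2604 mod 13 = 4.
p does not divide disc. Compute Legendre symbol (d/p):
1^((13-1)/2) mod 13 = 1
(d/p) = 1, so p splits: (p) = P*P' with e=1, f=1, g=2.
Therefore p is split.

split


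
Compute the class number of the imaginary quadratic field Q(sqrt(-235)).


K = Q(sqrt(-235)). d mod 4 = 1, so D = disc(K) = d = -235
h(K) equals the number of primitive reduced positive-definite forms (a, b, c) = a*x^2 + b*x*y + c*y^2 with b^2 - 4ac = D,
where reduced means |b| <= a <= c, with b >= 0 whenever |b| = a or a = c, and primitive means gcd(a, b, c) = 1.
Reduced forces 3a^2 <= |D| = 235, so 1 <= a <= 8; b must have the parity of D, and c = (b^2 - D)/(4a) must be an integer >= a.
Enumerate a = 1..8, b in [-a, a]:
  a=1: (1, 1, 59)  [1]
  a=2..4: none
  a=5: (5, 5, 13)  [1]
  a=6..8: none
Total reduced forms: 1 + 1 = 2
h = 2

2


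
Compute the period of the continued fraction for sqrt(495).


Run the CF algorithm for sqrt(495).
a_0 = floor(sqrt(495)) = 22; set m_0=0, q_0=1.
Recurrence: m' = q*a - m,  q' = (d - m'^2)/q,  a' = floor((a_0 + m')/q').
  step 1: m=22, q=11, a=4
  step 2: m=22, q=1, a=44
a_2 = 2*a_0 = 44, so the period closes here.
sqrt(495) = [22; 4, 44]
Period length = 2

2


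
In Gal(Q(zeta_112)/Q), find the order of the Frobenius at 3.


The Frobenius at p in Gal(Q(zeta_n)/Q) = (Z/nZ)* is the class of p, so its order is ord_112(3), the smallest k >= 1 with 3^k = 1 mod 112.
n = 112 = 2^4 * 7, phi(112) = 48; the order divides phi(n).
Divisors of 48: 1, 2, 3, 4, 6, 8, 12, 16, 24, 48
Repeated squaring mod 112: 3^1 = 3, 3^2 = 9, 3^4 = 81, 3^8 = 65, 3^16 = 81, 3^32 = 65
Test divisors in increasing order:
  k=1: 3^1 = 3 mod 112
  k=2: 3^2 = 9 mod 112
  k=3: 3^3 = 9 * 3 = 27 mod 112
  k=4: 3^4 = 81 mod 112
  k=6: 3^6 = 81 * 9 = 57 mod 112
  k=8: 3^8 = 65 mod 112
  k=12: 3^12 = 65 * 81 = 1 mod 112  <- first divisor giving 1
Order = 12

12


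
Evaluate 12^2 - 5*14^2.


x^2 - d*y^2
= 12^2 - 5*14^2
= 144 - 980
= -836

-836


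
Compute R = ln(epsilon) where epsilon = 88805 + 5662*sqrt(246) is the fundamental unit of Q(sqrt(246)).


epsilon = 88805 + 5662*sqrt(246)
= 177610.0000
R = ln(177610.0000)
= 12.0873

12.0873


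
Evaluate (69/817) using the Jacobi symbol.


Compute (69/817) via quadratic reciprocity:
  reciprocity: (69/817) -> +(817/69)
  reduce: (58/69)
  pull out 2: (2/69) = -1  (since 69 mod 8 = 5)
  reciprocity: (29/69) -> +(69/29)
  reduce: (11/29)
  reciprocity: (11/29) -> +(29/11)
  reduce: (7/11)
  reciprocity: (7/11) -> -(11/7)
  reduce: (4/7)
  pull out 2: (2/7) = +1  (since 7 mod 8 = 7)
  pull out 2: (2/7) = +1  (since 7 mod 8 = 7)
  (1/7) = 1
Product of signs = 1

1


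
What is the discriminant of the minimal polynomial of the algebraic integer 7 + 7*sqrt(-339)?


The element 7 + 7*sqrt(-339) has minimal polynomial:
x^2 - 14*x + 16660
Discriminant = (-14)^2 - 4*(16660)
= 196 - 66640
= -66444

-66444


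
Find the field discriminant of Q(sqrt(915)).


For K = Q(sqrt(d)) with d squarefree: disc(K) = d if d = 1 mod 4, and disc(K) = 4d if d = 2 or 3 mod 4.
Here d = 915, and d mod 4 = 3.
d = 3 mod 4, not 1 (O_K = Z[sqrt(d)]), so disc(K) = 4d = 4 * (915) = 3660

3660


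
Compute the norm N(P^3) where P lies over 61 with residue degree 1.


N(P^a) = p^(a*f)
= 61^(3*1)
= 61^3
= 226981

226981


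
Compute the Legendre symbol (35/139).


p = 139 is prime, so compute (35/139) with the reciprocity algorithm (Jacobi-symbol steps: pull out 2s via (2/n), flip via reciprocity, reduce):
  reciprocity: (35/139) -> -(139/35)
  reduce: (34/35)
  pull out 2: (2/35) = -1  (since 35 mod 8 = 3)
  reciprocity: (17/35) -> +(35/17)
  reduce: (1/17)
  (1/17) = 1
Product of signs = 1
(35/139) = 1

1


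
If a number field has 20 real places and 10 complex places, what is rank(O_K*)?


By Dirichlet's unit theorem:
rank = r1 + r2 - 1
= 20 + 10 - 1
= 29

29


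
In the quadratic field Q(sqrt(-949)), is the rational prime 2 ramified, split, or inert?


K = Q(sqrt(-949)). Since d mod 4 = 3, disc(K) = -3796.
Check p | disc: -3796 mod 2 = 0.
p divides disc, so p ramifies: (p) = P^2 with e=2, f=1, g=1.
Therefore p is ramified.

ramified


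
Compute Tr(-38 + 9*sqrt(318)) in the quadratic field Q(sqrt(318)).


Tr(a + b*sqrt(d)) = (a + b*sqrt(d)) + (a - b*sqrt(d)) = 2a
= 2 * (-38)
= -76

-76


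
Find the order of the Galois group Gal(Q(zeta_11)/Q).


|Gal(Q(zeta_11)/Q)| = phi(11)
= 10

10


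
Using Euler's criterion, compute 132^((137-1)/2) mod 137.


p = 137 is prime and the exponent is (p-1)/2 = 68, so by Euler's criterion 132^68 = (132/137) = +1 or -1 mod 137.
Compute by square-and-multiply:
  68 = 64 + 4 (binary 1000100)
  Repeated squaring mod 137: 132^1 = 132, 132^2 = 25, 132^4 = 77, 132^8 = 38, 132^16 = 74, 132^32 = 133, 132^64 = 16
  132^68 = 132^64 * 132^4 = 16 * 77 mod 137
    16 * 77 = 1232 = 136 mod 137
  132^68 = 136 mod 137
Result 136 = p - 1 = -1 mod 137: 132 is a quadratic non-residue mod 137. As a residue in [0, p-1] the value is 136.
132^68 mod 137 = 136

136


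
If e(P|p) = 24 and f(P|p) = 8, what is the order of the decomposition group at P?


|D_P| = e * f
= 24 * 8
= 192

192


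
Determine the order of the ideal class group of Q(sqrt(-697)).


K = Q(sqrt(-697)). d mod 4 = 3, so D = disc(K) = 4d = -2788
h(K) equals the number of primitive reduced positive-definite forms (a, b, c) = a*x^2 + b*x*y + c*y^2 with b^2 - 4ac = D,
where reduced means |b| <= a <= c, with b >= 0 whenever |b| = a or a = c, and primitive means gcd(a, b, c) = 1.
Reduced forces 3a^2 <= |D| = 2788, so 1 <= a <= 30; b must have the parity of D, and c = (b^2 - D)/(4a) must be an integer >= a.
Enumerate a = 1..30, b in [-a, a]:
  a=1: (1, 0, 697)  [1]
  a=2: (2, 2, 349)  [1]
  a=3..16: none
  a=17: (17, 0, 41)  [1]
  a=18: none
  a=19: (19, -10, 38), (19, 10, 38)  [2]
  a=20..22: none
  a=23: (23, -8, 31), (23, 8, 31)  [2]
  a=24..28: none
  a=29: (29, 24, 29)  [1]
  a=30: none
Total reduced forms: 1 + 1 + 1 + 2 + 2 + 1 = 8
h = 8

8


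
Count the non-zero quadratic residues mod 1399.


For prime p, the number of non-zero quadratic residues is (p-1)/2.
= (1399-1)/2
= 699

699


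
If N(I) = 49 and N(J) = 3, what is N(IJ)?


N(IJ) = N(I) * N(J)
= 49 * 3
= 147

147


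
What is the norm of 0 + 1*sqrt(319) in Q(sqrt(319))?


N(a + b*sqrt(d)) = a^2 - d*b^2
= (0)^2 - (319)*(1)^2
= 0 - 319
= -319

-319


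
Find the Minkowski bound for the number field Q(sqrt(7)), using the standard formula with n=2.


d = 7, d mod 4 = 3, so disc(K) = 4d = 28; |disc(K)| = 28
Real quadratic field, so n = 2, s = r2 = 0, r1 = 2
M = (n!/n^n) * (4/pi)^s * sqrt(|disc(K)|) = (2!/2^2) * (4/pi)^0 * sqrt(28)
= 0.5 * 1.000000 * 5.291503
= 2.6458

2.6458


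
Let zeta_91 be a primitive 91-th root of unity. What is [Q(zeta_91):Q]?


The degree equals Euler's totient phi(91).
91 = 7 * 13
phi(91) = 72

72


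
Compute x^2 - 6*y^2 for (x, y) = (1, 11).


x^2 - d*y^2
= 1^2 - 6*11^2
= 1 - 726
= -725

-725


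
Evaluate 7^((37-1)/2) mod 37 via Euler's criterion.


p = 37 is prime and the exponent is (p-1)/2 = 18, so by Euler's criterion 7^18 = (7/37) = +1 or -1 mod 37.
Compute by square-and-multiply:
  18 = 16 + 2 (binary 10010)
  Repeated squaring mod 37: 7^1 = 7, 7^2 = 12, 7^4 = 33, 7^8 = 16, 7^16 = 34
  7^18 = 7^16 * 7^2 = 34 * 12 mod 37
    34 * 12 = 408 = 1 mod 37
  7^18 = 1 mod 37
Result 1: 7 is a quadratic residue mod 37.
7^18 mod 37 = 1

1


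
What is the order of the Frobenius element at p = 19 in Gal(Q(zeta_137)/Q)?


The Frobenius at p in Gal(Q(zeta_n)/Q) = (Z/nZ)* is the class of p, so its order is ord_137(19), the smallest k >= 1 with 19^k = 1 mod 137.
n = 137 = 137, phi(137) = 136; the order divides phi(n).
Divisors of 136: 1, 2, 4, 8, 17, 34, 68, 136
Repeated squaring mod 137: 19^1 = 19, 19^2 = 87, 19^4 = 34, 19^8 = 60, 19^16 = 38, 19^32 = 74, 19^64 = 133, 19^128 = 16
Test divisors in increasing order:
  k=1: 19^1 = 19 mod 137
  k=2: 19^2 = 87 mod 137
  k=4: 19^4 = 34 mod 137
  k=8: 19^8 = 60 mod 137
  k=17: 19^17 = 38 * 19 = 37 mod 137
  k=34: 19^34 = 74 * 87 = 136 mod 137
  k=68: 19^68 = 133 * 34 = 1 mod 137  <- first divisor giving 1
Order = 68

68


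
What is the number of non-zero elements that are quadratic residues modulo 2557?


For prime p, the number of non-zero quadratic residues is (p-1)/2.
= (2557-1)/2
= 1278

1278


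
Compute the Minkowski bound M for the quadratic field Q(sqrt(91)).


d = 91, d mod 4 = 3, so disc(K) = 4d = 364; |disc(K)| = 364
Real quadratic field, so n = 2, s = r2 = 0, r1 = 2
M = (n!/n^n) * (4/pi)^s * sqrt(|disc(K)|) = (2!/2^2) * (4/pi)^0 * sqrt(364)
= 0.5 * 1.000000 * 19.078784
= 9.5394

9.5394


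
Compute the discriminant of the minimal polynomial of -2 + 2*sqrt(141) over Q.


The element -2 + 2*sqrt(141) has minimal polynomial:
x^2 + 4*x - 560
Discriminant = (4)^2 - 4*(-560)
= 16 + 2240
= 2256

2256


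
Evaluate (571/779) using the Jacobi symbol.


Compute (571/779) via quadratic reciprocity:
  reciprocity: (571/779) -> -(779/571)
  reduce: (208/571)
  pull out 2: (2/571) = -1  (since 571 mod 8 = 3)
  pull out 2: (2/571) = -1  (since 571 mod 8 = 3)
  pull out 2: (2/571) = -1  (since 571 mod 8 = 3)
  pull out 2: (2/571) = -1  (since 571 mod 8 = 3)
  reciprocity: (13/571) -> +(571/13)
  reduce: (12/13)
  pull out 2: (2/13) = -1  (since 13 mod 8 = 5)
  pull out 2: (2/13) = -1  (since 13 mod 8 = 5)
  reciprocity: (3/13) -> +(13/3)
  reduce: (1/3)
  (1/3) = 1
Product of signs = -1

-1


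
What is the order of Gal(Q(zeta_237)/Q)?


|Gal(Q(zeta_237)/Q)| = phi(237)
= 156

156


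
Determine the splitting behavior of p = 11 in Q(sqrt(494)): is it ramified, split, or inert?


K = Q(sqrt(494)). Since d mod 4 = 2, disc(K) = 1976.
Check p | disc: 1976 mod 11 = 7.
p does not divide disc. Compute Legendre symbol (d/p):
10^((11-1)/2) mod 11 = -1
(d/p) = -1, so p is inert: (p) stays prime with e=1, f=2, g=1.
Therefore p is inert.

inert


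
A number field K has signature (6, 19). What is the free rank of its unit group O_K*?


By Dirichlet's unit theorem:
rank = r1 + r2 - 1
= 6 + 19 - 1
= 24

24


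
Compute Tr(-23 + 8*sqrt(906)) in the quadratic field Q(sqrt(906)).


Tr(a + b*sqrt(d)) = (a + b*sqrt(d)) + (a - b*sqrt(d)) = 2a
= 2 * (-23)
= -46

-46


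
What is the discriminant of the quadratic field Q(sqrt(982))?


For K = Q(sqrt(d)) with d squarefree: disc(K) = d if d = 1 mod 4, and disc(K) = 4d if d = 2 or 3 mod 4.
Here d = 982, and d mod 4 = 2.
d = 2 mod 4, not 1 (O_K = Z[sqrt(d)]), so disc(K) = 4d = 4 * (982) = 3928

3928


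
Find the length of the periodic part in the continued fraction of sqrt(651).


Run the CF algorithm for sqrt(651).
a_0 = floor(sqrt(651)) = 25; set m_0=0, q_0=1.
Recurrence: m' = q*a - m,  q' = (d - m'^2)/q,  a' = floor((a_0 + m')/q').
  step 1: m=25, q=26, a=1
  step 2: m=1, q=25, a=1
  step 3: m=24, q=3, a=16
  step 4: m=24, q=25, a=1
  step 5: m=1, q=26, a=1
  step 6: m=25, q=1, a=50
a_6 = 2*a_0 = 50, so the period closes here.
sqrt(651) = [25; 1, 1, 16, 1, 1, 50]
Period length = 6

6


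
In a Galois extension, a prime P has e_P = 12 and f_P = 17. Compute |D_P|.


|D_P| = e * f
= 12 * 17
= 204

204


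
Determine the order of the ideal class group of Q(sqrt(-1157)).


K = Q(sqrt(-1157)). d mod 4 = 3, so D = disc(K) = 4d = -4628
h(K) equals the number of primitive reduced positive-definite forms (a, b, c) = a*x^2 + b*x*y + c*y^2 with b^2 - 4ac = D,
where reduced means |b| <= a <= c, with b >= 0 whenever |b| = a or a = c, and primitive means gcd(a, b, c) = 1.
Reduced forces 3a^2 <= |D| = 4628, so 1 <= a <= 39; b must have the parity of D, and c = (b^2 - D)/(4a) must be an integer >= a.
Enumerate a = 1..39, b in [-a, a]:
  a=1: (1, 0, 1157)  [1]
  a=2: (2, 2, 579)  [1]
  a=3: (3, -2, 386), (3, 2, 386)  [2]
  a=4..5: none
  a=6: (6, -2, 193), (6, 2, 193)  [2]
  a=7..8: none
  a=9: (9, -4, 129), (9, 4, 129)  [2]
  a=10: none
  a=11: (11, -6, 106), (11, 6, 106)  [2]
  a=12: none
  a=13: (13, 0, 89)  [1]
  a=14..16: none
  a=17: (17, -8, 69), (17, 8, 69)  [2]
  a=18: (18, -14, 67), (18, 14, 67)  [2]
  a=19..21: none
  a=22: (22, -6, 53), (22, 6, 53)  [2]
  a=23: (23, -8, 51), (23, 8, 51)  [2]
  a=24..25: none
  a=26: (26, 26, 51)  [1]
  a=27: (27, -4, 43), (27, 4, 43)  [2]
  a=28..32: none
  a=33: (33, -28, 41), (33, -16, 37), (33, 16, 37), (33, 28, 41)  [4]
  a=34: (34, -26, 39), (34, 26, 39)  [2]
  a=35..39: none
Total reduced forms: 1 + 1 + 2 + 2 + 2 + 2 + 1 + 2 + 2 + 2 + 2 + 1 + 2 + 4 + 2 = 28
h = 28

28


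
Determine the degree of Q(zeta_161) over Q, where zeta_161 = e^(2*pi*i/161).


The degree equals Euler's totient phi(161).
161 = 7 * 23
phi(161) = 132

132


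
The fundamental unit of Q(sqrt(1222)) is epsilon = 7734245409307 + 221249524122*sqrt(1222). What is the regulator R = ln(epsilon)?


epsilon = 7734245409307 + 221249524122*sqrt(1222)
= 1.5468e+13
R = ln(1.5468e+13)
= 30.3698

30.3698


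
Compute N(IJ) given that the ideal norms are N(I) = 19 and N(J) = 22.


N(IJ) = N(I) * N(J)
= 19 * 22
= 418

418


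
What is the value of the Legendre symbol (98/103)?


p = 103 is prime, so compute (98/103) with the reciprocity algorithm (Jacobi-symbol steps: pull out 2s via (2/n), flip via reciprocity, reduce):
  pull out 2: (2/103) = +1  (since 103 mod 8 = 7)
  reciprocity: (49/103) -> +(103/49)
  reduce: (5/49)
  reciprocity: (5/49) -> +(49/5)
  reduce: (4/5)
  pull out 2: (2/5) = -1  (since 5 mod 8 = 5)
  pull out 2: (2/5) = -1  (since 5 mod 8 = 5)
  (1/5) = 1
Product of signs = 1
(98/103) = 1

1


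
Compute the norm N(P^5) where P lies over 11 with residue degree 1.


N(P^a) = p^(a*f)
= 11^(5*1)
= 11^5
= 161051

161051


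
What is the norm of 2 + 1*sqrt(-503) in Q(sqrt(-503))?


N(a + b*sqrt(d)) = a^2 - d*b^2
= (2)^2 - (-503)*(1)^2
= 4 + 503
= 507

507


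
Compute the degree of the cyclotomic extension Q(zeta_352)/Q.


The degree equals Euler's totient phi(352).
352 = 2^5 * 11
phi(352) = 160

160


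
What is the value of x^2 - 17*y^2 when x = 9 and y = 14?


x^2 - d*y^2
= 9^2 - 17*14^2
= 81 - 3332
= -3251

-3251


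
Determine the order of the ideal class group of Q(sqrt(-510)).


K = Q(sqrt(-510)). d mod 4 = 2, so D = disc(K) = 4d = -2040
h(K) equals the number of primitive reduced positive-definite forms (a, b, c) = a*x^2 + b*x*y + c*y^2 with b^2 - 4ac = D,
where reduced means |b| <= a <= c, with b >= 0 whenever |b| = a or a = c, and primitive means gcd(a, b, c) = 1.
Reduced forces 3a^2 <= |D| = 2040, so 1 <= a <= 26; b must have the parity of D, and c = (b^2 - D)/(4a) must be an integer >= a.
Enumerate a = 1..26, b in [-a, a]:
  a=1: (1, 0, 510)  [1]
  a=2: (2, 0, 255)  [1]
  a=3: (3, 0, 170)  [1]
  a=4: none
  a=5: (5, 0, 102)  [1]
  a=6: (6, 0, 85)  [1]
  a=7: (7, -2, 73), (7, 2, 73)  [2]
  a=8..9: none
  a=10: (10, 0, 51)  [1]
  a=11..12: none
  a=13: (13, -12, 42), (13, 12, 42)  [2]
  a=14: (14, -12, 39), (14, 12, 39)  [2]
  a=15: (15, 0, 34)  [1]
  a=16: none
  a=17: (17, 0, 30)  [1]
  a=18..20: none
  a=21: (21, -12, 26), (21, 12, 26)  [2]
  a=22..26: none
Total reduced forms: 1 + 1 + 1 + 1 + 1 + 2 + 1 + 2 + 2 + 1 + 1 + 2 = 16
h = 16

16


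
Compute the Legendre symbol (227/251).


p = 251 is prime, so compute (227/251) with the reciprocity algorithm (Jacobi-symbol steps: pull out 2s via (2/n), flip via reciprocity, reduce):
  reciprocity: (227/251) -> -(251/227)
  reduce: (24/227)
  pull out 2: (2/227) = -1  (since 227 mod 8 = 3)
  pull out 2: (2/227) = -1  (since 227 mod 8 = 3)
  pull out 2: (2/227) = -1  (since 227 mod 8 = 3)
  reciprocity: (3/227) -> -(227/3)
  reduce: (2/3)
  pull out 2: (2/3) = -1  (since 3 mod 8 = 3)
  (1/3) = 1
Product of signs = 1
(227/251) = 1

1


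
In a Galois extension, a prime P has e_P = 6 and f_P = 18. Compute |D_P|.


|D_P| = e * f
= 6 * 18
= 108

108


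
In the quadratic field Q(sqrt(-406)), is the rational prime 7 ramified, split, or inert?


K = Q(sqrt(-406)). Since d mod 4 = 2, disc(K) = -1624.
Check p | disc: -1624 mod 7 = 0.
p divides disc, so p ramifies: (p) = P^2 with e=2, f=1, g=1.
Therefore p is ramified.

ramified


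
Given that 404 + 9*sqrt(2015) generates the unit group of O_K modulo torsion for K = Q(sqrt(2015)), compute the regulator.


epsilon = 404 + 9*sqrt(2015)
= 807.9988
R = ln(807.9988)
= 6.6946

6.6946


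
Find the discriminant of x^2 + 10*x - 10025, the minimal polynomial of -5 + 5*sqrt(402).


The element -5 + 5*sqrt(402) has minimal polynomial:
x^2 + 10*x - 10025
Discriminant = (10)^2 - 4*(-10025)
= 100 + 40100
= 40200

40200


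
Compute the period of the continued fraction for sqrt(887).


Run the CF algorithm for sqrt(887).
a_0 = floor(sqrt(887)) = 29; set m_0=0, q_0=1.
Recurrence: m' = q*a - m,  q' = (d - m'^2)/q,  a' = floor((a_0 + m')/q').
  step 1: m=29, q=46, a=1
  step 2: m=17, q=13, a=3
  step 3: m=22, q=31, a=1
  step 4: m=9, q=26, a=1
  step 5: m=17, q=23, a=2
  step 6: m=29, q=2, a=29
  step 7: m=29, q=23, a=2
  step 8: m=17, q=26, a=1
  step 9: m=9, q=31, a=1
  step 10: m=22, q=13, a=3
  step 11: m=17, q=46, a=1
  step 12: m=29, q=1, a=58
a_12 = 2*a_0 = 58, so the period closes here.
sqrt(887) = [29; 1, 3, 1, 1, 2, 29, 2, 1, 1, 3, 1, 58]
Period length = 12

12


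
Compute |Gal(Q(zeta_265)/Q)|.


|Gal(Q(zeta_265)/Q)| = phi(265)
= 208

208


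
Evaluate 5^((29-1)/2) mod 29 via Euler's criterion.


p = 29 is prime and the exponent is (p-1)/2 = 14, so by Euler's criterion 5^14 = (5/29) = +1 or -1 mod 29.
Compute by square-and-multiply:
  14 = 8 + 4 + 2 (binary 1110)
  Repeated squaring mod 29: 5^1 = 5, 5^2 = 25, 5^4 = 16, 5^8 = 24
  5^14 = 5^8 * 5^4 * 5^2 = 24 * 16 * 25 mod 29
    24 * 16 = 384 = 7 mod 29
    7 * 25 = 175 = 1 mod 29
  5^14 = 1 mod 29
Result 1: 5 is a quadratic residue mod 29.
5^14 mod 29 = 1

1


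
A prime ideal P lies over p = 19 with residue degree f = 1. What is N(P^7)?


N(P^a) = p^(a*f)
= 19^(7*1)
= 19^7
= 893871739

893871739


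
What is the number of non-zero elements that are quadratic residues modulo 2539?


For prime p, the number of non-zero quadratic residues is (p-1)/2.
= (2539-1)/2
= 1269

1269


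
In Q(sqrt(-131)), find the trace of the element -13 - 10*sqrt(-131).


Tr(a + b*sqrt(d)) = (a + b*sqrt(d)) + (a - b*sqrt(d)) = 2a
= 2 * (-13)
= -26

-26


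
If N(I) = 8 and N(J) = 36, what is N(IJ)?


N(IJ) = N(I) * N(J)
= 8 * 36
= 288

288


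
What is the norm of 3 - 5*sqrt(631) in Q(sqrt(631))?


N(a + b*sqrt(d)) = a^2 - d*b^2
= (3)^2 - (631)*(-5)^2
= 9 - 15775
= -15766

-15766


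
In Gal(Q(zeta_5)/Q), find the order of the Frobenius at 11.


The Frobenius at p in Gal(Q(zeta_n)/Q) = (Z/nZ)* is the class of p, so its order is ord_5(11), the smallest k >= 1 with 11^k = 1 mod 5.
n = 5 = 5, phi(5) = 4; the order divides phi(n).
Divisors of 4: 1, 2, 4
Repeated squaring mod 5: 11^1 = 1, 11^2 = 1, 11^4 = 1
Test divisors in increasing order:
  k=1: 11^1 = 1 mod 5  <- first divisor giving 1
Order = 1

1


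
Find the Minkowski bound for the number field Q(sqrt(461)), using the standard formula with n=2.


d = 461, d mod 4 = 1, so disc(K) = d = 461; |disc(K)| = 461
Real quadratic field, so n = 2, s = r2 = 0, r1 = 2
M = (n!/n^n) * (4/pi)^s * sqrt(|disc(K)|) = (2!/2^2) * (4/pi)^0 * sqrt(461)
= 0.5 * 1.000000 * 21.470911
= 10.7355

10.7355


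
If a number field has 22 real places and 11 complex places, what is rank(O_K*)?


By Dirichlet's unit theorem:
rank = r1 + r2 - 1
= 22 + 11 - 1
= 32

32


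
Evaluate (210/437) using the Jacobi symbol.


Compute (210/437) via quadratic reciprocity:
  pull out 2: (2/437) = -1  (since 437 mod 8 = 5)
  reciprocity: (105/437) -> +(437/105)
  reduce: (17/105)
  reciprocity: (17/105) -> +(105/17)
  reduce: (3/17)
  reciprocity: (3/17) -> +(17/3)
  reduce: (2/3)
  pull out 2: (2/3) = -1  (since 3 mod 8 = 3)
  (1/3) = 1
Product of signs = 1

1


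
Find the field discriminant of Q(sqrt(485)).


For K = Q(sqrt(d)) with d squarefree: disc(K) = d if d = 1 mod 4, and disc(K) = 4d if d = 2 or 3 mod 4.
Here d = 485, and d mod 4 = 1.
d = 1 mod 4 (O_K = Z[(1+sqrt(d))/2]), so disc(K) = d = 485

485


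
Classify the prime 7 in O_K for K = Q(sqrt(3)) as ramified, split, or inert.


K = Q(sqrt(3)). Since d mod 4 = 3, disc(K) = 12.
Check p | disc: 12 mod 7 = 5.
p does not divide disc. Compute Legendre symbol (d/p):
3^((7-1)/2) mod 7 = -1
(d/p) = -1, so p is inert: (p) stays prime with e=1, f=2, g=1.
Therefore p is inert.

inert


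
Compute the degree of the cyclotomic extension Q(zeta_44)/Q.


The degree equals Euler's totient phi(44).
44 = 2^2 * 11
phi(44) = 20

20


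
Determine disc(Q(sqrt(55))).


For K = Q(sqrt(d)) with d squarefree: disc(K) = d if d = 1 mod 4, and disc(K) = 4d if d = 2 or 3 mod 4.
Here d = 55, and d mod 4 = 3.
d = 3 mod 4, not 1 (O_K = Z[sqrt(d)]), so disc(K) = 4d = 4 * (55) = 220

220


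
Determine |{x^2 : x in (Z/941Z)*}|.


For prime p, the number of non-zero quadratic residues is (p-1)/2.
= (941-1)/2
= 470

470


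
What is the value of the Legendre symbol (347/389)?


p = 389 is prime, so compute (347/389) with the reciprocity algorithm (Jacobi-symbol steps: pull out 2s via (2/n), flip via reciprocity, reduce):
  reciprocity: (347/389) -> +(389/347)
  reduce: (42/347)
  pull out 2: (2/347) = -1  (since 347 mod 8 = 3)
  reciprocity: (21/347) -> +(347/21)
  reduce: (11/21)
  reciprocity: (11/21) -> +(21/11)
  reduce: (10/11)
  pull out 2: (2/11) = -1  (since 11 mod 8 = 3)
  reciprocity: (5/11) -> +(11/5)
  reduce: (1/5)
  (1/5) = 1
Product of signs = 1
(347/389) = 1

1


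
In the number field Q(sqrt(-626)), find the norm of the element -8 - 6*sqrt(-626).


N(a + b*sqrt(d)) = a^2 - d*b^2
= (-8)^2 - (-626)*(-6)^2
= 64 + 22536
= 22600

22600


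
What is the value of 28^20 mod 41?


p = 41 is prime and the exponent is (p-1)/2 = 20, so by Euler's criterion 28^20 = (28/41) = +1 or -1 mod 41.
Compute by square-and-multiply:
  20 = 16 + 4 (binary 10100)
  Repeated squaring mod 41: 28^1 = 28, 28^2 = 5, 28^4 = 25, 28^8 = 10, 28^16 = 18
  28^20 = 28^16 * 28^4 = 18 * 25 mod 41
    18 * 25 = 450 = 40 mod 41
  28^20 = 40 mod 41
Result 40 = p - 1 = -1 mod 41: 28 is a quadratic non-residue mod 41. As a residue in [0, p-1] the value is 40.
28^20 mod 41 = 40

40


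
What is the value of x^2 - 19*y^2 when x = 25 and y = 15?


x^2 - d*y^2
= 25^2 - 19*15^2
= 625 - 4275
= -3650

-3650


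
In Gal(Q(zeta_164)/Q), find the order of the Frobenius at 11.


The Frobenius at p in Gal(Q(zeta_n)/Q) = (Z/nZ)* is the class of p, so its order is ord_164(11), the smallest k >= 1 with 11^k = 1 mod 164.
n = 164 = 2^2 * 41, phi(164) = 80; the order divides phi(n).
Divisors of 80: 1, 2, 4, 5, 8, 10, 16, 20, 40, 80
Repeated squaring mod 164: 11^1 = 11, 11^2 = 121, 11^4 = 45, 11^8 = 57, 11^16 = 133, 11^32 = 141, 11^64 = 37
Test divisors in increasing order:
  k=1: 11^1 = 11 mod 164
  k=2: 11^2 = 121 mod 164
  k=4: 11^4 = 45 mod 164
  k=5: 11^5 = 45 * 11 = 3 mod 164
  k=8: 11^8 = 57 mod 164
  k=10: 11^10 = 57 * 121 = 9 mod 164
  k=16: 11^16 = 133 mod 164
  k=20: 11^20 = 133 * 45 = 81 mod 164
  k=40: 11^40 = 141 * 57 = 1 mod 164  <- first divisor giving 1
Order = 40

40


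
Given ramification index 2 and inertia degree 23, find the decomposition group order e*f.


|D_P| = e * f
= 2 * 23
= 46

46


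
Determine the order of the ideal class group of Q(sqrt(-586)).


K = Q(sqrt(-586)). d mod 4 = 2, so D = disc(K) = 4d = -2344
h(K) equals the number of primitive reduced positive-definite forms (a, b, c) = a*x^2 + b*x*y + c*y^2 with b^2 - 4ac = D,
where reduced means |b| <= a <= c, with b >= 0 whenever |b| = a or a = c, and primitive means gcd(a, b, c) = 1.
Reduced forces 3a^2 <= |D| = 2344, so 1 <= a <= 27; b must have the parity of D, and c = (b^2 - D)/(4a) must be an integer >= a.
Enumerate a = 1..27, b in [-a, a]:
  a=1: (1, 0, 586)  [1]
  a=2: (2, 0, 293)  [1]
  a=3..4: none
  a=5: (5, -4, 118), (5, 4, 118)  [2]
  a=6: none
  a=7: (7, -6, 85), (7, 6, 85)  [2]
  a=8..9: none
  a=10: (10, -4, 59), (10, 4, 59)  [2]
  a=11..12: none
  a=13: (13, -10, 47), (13, 10, 47)  [2]
  a=14: (14, -8, 43), (14, 8, 43)  [2]
  a=15..16: none
  a=17: (17, -6, 35), (17, 6, 35)  [2]
  a=18..22: none
  a=23: (23, -18, 29), (23, 18, 29)  [2]
  a=24: none
  a=25: (25, -16, 26), (25, 16, 26)  [2]
  a=26..27: none
Total reduced forms: 1 + 1 + 2 + 2 + 2 + 2 + 2 + 2 + 2 + 2 = 18
h = 18

18


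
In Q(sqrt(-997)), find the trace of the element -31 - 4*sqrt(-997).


Tr(a + b*sqrt(d)) = (a + b*sqrt(d)) + (a - b*sqrt(d)) = 2a
= 2 * (-31)
= -62

-62


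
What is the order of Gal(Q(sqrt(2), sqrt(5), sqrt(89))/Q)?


The 3 square roots of distinct primes are multiplicatively independent over Q,
so [K:Q] = 2^3 and Gal(K/Q) is isomorphic to (Z/2Z)^3.
|Gal| = 2^3 = 8

8


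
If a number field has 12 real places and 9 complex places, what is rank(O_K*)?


By Dirichlet's unit theorem:
rank = r1 + r2 - 1
= 12 + 9 - 1
= 20

20
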